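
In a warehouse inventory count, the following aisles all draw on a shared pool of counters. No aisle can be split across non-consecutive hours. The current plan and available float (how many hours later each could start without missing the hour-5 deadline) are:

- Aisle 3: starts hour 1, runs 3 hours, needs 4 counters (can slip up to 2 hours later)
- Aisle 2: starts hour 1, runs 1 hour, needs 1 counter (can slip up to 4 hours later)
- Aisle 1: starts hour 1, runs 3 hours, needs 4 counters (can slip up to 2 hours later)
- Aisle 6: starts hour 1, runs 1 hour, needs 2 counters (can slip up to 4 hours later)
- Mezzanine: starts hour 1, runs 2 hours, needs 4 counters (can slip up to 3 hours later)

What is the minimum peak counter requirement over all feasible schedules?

8

Early-start (Aisle 3@1, Aisle 2@1, Aisle 1@1, Aisle 6@1, Mezzanine@1) gives peak 15: h1:15  h2:12  h3:8  h4:0  h5:0.
Shift Aisle 1→2, Mezzanine→4.
Schedule Aisle 3@1, Aisle 2@1, Aisle 1@2, Aisle 6@1, Mezzanine@4: h1:7  h2:8  h3:8  h4:8  h5:4 — peak 8.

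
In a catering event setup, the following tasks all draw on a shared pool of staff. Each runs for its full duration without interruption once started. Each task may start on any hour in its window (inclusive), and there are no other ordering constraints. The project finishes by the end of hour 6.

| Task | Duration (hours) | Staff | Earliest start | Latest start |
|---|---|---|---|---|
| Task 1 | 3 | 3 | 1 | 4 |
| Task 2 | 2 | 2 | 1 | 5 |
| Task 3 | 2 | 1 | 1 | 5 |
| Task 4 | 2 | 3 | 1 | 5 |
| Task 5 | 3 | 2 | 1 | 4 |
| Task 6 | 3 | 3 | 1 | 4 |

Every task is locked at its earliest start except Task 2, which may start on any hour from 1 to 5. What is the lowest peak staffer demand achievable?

12

Task 2@1: h1:14  h2:14  h3:8  h4:0  h5:0  h6:0 → peak 14
Task 2@2: h1:12  h2:14  h3:10  h4:0  h5:0  h6:0 → peak 14
Task 2@3: h1:12  h2:12  h3:10  h4:2  h5:0  h6:0 → peak 12
Task 2@4: h1:12  h2:12  h3:8  h4:2  h5:2  h6:0 → peak 12
Task 2@5: h1:12  h2:12  h3:8  h4:0  h5:2  h6:2 → peak 12
Best is Task 2@3, peak 12.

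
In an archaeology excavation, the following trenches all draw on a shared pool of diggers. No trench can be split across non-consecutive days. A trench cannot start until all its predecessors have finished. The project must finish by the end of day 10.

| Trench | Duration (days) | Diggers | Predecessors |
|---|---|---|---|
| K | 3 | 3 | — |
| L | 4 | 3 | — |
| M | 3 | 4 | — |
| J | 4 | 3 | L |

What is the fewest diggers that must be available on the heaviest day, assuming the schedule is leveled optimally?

Early-start (K@1, L@1, M@1, J@5) gives peak 10: d1:10  d2:10  d3:10  d4:3  d5:3  d6:3  d7:3  d8:3  d9:0  d10:0.
Shift M→4.
Schedule K@1, L@1, M@4, J@5: d1:6  d2:6  d3:6  d4:7  d5:7  d6:7  d7:3  d8:3  d9:0  d10:0 — peak 7.

7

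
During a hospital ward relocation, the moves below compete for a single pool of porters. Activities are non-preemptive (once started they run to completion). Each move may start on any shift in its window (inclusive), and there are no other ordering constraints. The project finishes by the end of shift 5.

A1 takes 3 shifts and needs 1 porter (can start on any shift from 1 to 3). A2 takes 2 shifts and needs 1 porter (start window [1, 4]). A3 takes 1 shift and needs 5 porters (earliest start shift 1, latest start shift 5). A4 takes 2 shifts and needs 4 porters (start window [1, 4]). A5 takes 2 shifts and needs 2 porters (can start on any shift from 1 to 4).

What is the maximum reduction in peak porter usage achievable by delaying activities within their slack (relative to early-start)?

Early-start peak: s1:13  s2:8  s3:1  s4:0  s5:0 ⇒ 13.
Leveled (A1@1, A2@1, A3@5, A4@3, A5@1): s1:4  s2:4  s3:5  s4:4  s5:5 ⇒ 5.
Reduction 13 − 5 = 8.

8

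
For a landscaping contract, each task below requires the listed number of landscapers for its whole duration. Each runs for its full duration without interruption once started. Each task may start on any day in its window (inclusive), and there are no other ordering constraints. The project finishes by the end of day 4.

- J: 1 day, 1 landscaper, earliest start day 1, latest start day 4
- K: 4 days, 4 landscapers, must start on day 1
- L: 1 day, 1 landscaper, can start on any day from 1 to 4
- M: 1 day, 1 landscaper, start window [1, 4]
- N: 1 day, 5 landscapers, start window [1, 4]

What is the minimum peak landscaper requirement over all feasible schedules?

Early-start (J@1, K@1, L@1, M@1, N@1) gives peak 12: d1:12  d2:4  d3:4  d4:4.
Shift N→2.
Schedule J@1, K@1, L@1, M@1, N@2: d1:7  d2:9  d3:4  d4:4 — peak 9.

9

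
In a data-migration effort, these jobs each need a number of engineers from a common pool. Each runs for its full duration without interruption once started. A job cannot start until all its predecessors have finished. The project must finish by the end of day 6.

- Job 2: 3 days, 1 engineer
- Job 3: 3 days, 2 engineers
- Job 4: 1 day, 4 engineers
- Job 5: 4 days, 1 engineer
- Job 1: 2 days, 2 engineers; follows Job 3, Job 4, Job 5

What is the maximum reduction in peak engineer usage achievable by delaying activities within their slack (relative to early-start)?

Early-start peak: d1:8  d2:4  d3:4  d4:1  d5:2  d6:2 ⇒ 8.
Leveled (Job 2@1, Job 3@1, Job 4@4, Job 5@1, Job 1@5): d1:4  d2:4  d3:4  d4:5  d5:2  d6:2 ⇒ 5.
Reduction 8 − 5 = 3.

3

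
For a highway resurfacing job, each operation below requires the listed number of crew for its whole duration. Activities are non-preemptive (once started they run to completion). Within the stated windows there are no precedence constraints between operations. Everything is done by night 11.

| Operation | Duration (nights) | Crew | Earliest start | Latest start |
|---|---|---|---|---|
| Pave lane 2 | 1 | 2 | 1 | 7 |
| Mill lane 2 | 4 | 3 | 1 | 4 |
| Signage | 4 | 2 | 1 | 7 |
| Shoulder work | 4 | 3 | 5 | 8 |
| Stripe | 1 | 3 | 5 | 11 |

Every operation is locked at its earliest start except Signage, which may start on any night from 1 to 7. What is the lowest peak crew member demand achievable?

Signage@1: n1:7  n2:5  n3:5  n4:5  n5:6  n6:3  n7:3  n8:3  n9:0  n10:0  n11:0 → peak 7
Signage@2: n1:5  n2:5  n3:5  n4:5  n5:8  n6:3  n7:3  n8:3  n9:0  n10:0  n11:0 → peak 8
Signage@3: n1:5  n2:3  n3:5  n4:5  n5:8  n6:5  n7:3  n8:3  n9:0  n10:0  n11:0 → peak 8
Signage@4: n1:5  n2:3  n3:3  n4:5  n5:8  n6:5  n7:5  n8:3  n9:0  n10:0  n11:0 → peak 8
Signage@5: n1:5  n2:3  n3:3  n4:3  n5:8  n6:5  n7:5  n8:5  n9:0  n10:0  n11:0 → peak 8
Signage@6: n1:5  n2:3  n3:3  n4:3  n5:6  n6:5  n7:5  n8:5  n9:2  n10:0  n11:0 → peak 6
Signage@7: n1:5  n2:3  n3:3  n4:3  n5:6  n6:3  n7:5  n8:5  n9:2  n10:2  n11:0 → peak 6
Best is Signage@6, peak 6.

6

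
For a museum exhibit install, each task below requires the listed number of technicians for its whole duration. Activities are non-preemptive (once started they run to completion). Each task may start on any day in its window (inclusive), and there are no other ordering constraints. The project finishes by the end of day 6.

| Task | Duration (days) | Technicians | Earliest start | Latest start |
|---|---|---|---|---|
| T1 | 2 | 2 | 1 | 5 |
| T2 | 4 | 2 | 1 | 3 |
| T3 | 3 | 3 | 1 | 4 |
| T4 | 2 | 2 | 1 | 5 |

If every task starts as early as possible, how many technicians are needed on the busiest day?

Early-start schedule: T1@1, T2@1, T3@1, T4@1.
Load per day: day 1: 9, day 2: 9, day 3: 5, day 4: 2, day 5: 0, day 6: 0.
Peak is 9.

9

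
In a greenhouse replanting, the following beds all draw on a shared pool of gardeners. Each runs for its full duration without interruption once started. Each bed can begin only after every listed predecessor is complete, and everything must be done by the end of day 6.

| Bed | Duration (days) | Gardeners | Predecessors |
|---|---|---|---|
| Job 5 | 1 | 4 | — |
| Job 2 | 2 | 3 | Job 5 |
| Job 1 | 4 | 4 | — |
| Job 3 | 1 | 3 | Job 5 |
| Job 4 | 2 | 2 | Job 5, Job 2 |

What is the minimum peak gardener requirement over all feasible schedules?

Early-start (Job 5@1, Job 2@2, Job 1@1, Job 3@2, Job 4@4) gives peak 10: d1:8  d2:10  d3:7  d4:6  d5:2  d6:0.
Shift Job 1→2, Job 3→4, Job 4→5.
Schedule Job 5@1, Job 2@2, Job 1@2, Job 3@4, Job 4@5: d1:4  d2:7  d3:7  d4:7  d5:6  d6:2 — peak 7.

7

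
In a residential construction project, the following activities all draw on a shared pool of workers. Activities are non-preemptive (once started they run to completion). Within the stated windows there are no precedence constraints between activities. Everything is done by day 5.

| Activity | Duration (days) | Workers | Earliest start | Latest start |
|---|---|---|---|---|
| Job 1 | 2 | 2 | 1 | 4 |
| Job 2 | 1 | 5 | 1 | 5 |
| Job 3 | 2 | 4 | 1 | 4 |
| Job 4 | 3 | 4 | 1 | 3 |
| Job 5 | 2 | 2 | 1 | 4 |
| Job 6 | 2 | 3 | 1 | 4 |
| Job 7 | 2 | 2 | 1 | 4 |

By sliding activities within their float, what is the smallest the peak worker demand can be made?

9

Early-start (Job 1@1, Job 2@1, Job 3@1, Job 4@1, Job 5@1, Job 6@1, Job 7@1) gives peak 22: d1:22  d2:17  d3:4  d4:0  d5:0.
Shift Job 3→2, Job 4→3, Job 6→4, Job 7→4.
Schedule Job 1@1, Job 2@1, Job 3@2, Job 4@3, Job 5@1, Job 6@4, Job 7@4: d1:9  d2:8  d3:8  d4:9  d5:9 — peak 9.
Total worker-days = 43 over 5 days ⇒ peak ≥ ⌈43/5⌉ = 9, so 9 is optimal.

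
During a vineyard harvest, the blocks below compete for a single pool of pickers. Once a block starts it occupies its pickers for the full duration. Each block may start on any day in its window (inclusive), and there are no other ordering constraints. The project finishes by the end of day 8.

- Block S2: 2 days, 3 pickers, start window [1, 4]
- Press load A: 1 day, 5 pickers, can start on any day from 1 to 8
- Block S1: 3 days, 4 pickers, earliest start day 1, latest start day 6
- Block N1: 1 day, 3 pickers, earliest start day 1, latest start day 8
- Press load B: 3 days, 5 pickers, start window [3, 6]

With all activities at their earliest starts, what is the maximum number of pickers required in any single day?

Early-start schedule: Block S2@1, Press load A@1, Block S1@1, Block N1@1, Press load B@3.
Load per day: day 1: 15, day 2: 7, day 3: 9, day 4: 5, day 5: 5, day 6: 0, day 7: 0, day 8: 0.
Peak is 15.

15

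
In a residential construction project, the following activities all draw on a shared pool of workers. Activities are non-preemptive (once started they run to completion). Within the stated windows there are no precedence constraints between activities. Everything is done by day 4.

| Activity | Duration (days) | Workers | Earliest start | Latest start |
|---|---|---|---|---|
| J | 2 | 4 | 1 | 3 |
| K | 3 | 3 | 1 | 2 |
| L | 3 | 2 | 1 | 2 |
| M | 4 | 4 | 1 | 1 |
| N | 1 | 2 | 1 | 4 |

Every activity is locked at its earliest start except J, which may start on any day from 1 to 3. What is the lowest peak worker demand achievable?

13

J@1: d1:15  d2:13  d3:9  d4:4 → peak 15
J@2: d1:11  d2:13  d3:13  d4:4 → peak 13
J@3: d1:11  d2:9  d3:13  d4:8 → peak 13
Best is J@2, peak 13.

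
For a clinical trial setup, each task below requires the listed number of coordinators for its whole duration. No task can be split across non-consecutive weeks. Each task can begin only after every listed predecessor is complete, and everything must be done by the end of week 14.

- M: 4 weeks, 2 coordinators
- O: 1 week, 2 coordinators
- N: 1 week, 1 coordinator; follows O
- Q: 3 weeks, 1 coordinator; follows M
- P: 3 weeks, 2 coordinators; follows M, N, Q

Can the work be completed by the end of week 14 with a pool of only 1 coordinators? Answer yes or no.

no

Total coordinator-weeks = 20; over 14 weeks the average is 20/14 > 1, so some week must exceed 1.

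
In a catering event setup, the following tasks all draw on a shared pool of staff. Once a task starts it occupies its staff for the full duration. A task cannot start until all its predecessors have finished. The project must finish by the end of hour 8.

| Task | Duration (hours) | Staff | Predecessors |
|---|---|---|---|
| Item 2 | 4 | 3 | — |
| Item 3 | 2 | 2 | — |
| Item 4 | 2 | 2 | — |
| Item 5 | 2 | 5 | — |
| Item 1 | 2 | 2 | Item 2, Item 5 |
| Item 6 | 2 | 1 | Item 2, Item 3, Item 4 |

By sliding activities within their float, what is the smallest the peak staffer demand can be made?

5

Early-start (Item 2@1, Item 3@1, Item 4@1, Item 5@1, Item 1@5, Item 6@5) gives peak 12: h1:12  h2:12  h3:3  h4:3  h5:3  h6:3  h7:0  h8:0.
Shift Item 4→3, Item 5→5, Item 1→7, Item 6→7.
Schedule Item 2@1, Item 3@1, Item 4@3, Item 5@5, Item 1@7, Item 6@7: h1:5  h2:5  h3:5  h4:5  h5:5  h6:5  h7:3  h8:3 — peak 5.
Total staffer-hours = 36 over 8 hours ⇒ peak ≥ ⌈36/8⌉ = 5, so 5 is optimal.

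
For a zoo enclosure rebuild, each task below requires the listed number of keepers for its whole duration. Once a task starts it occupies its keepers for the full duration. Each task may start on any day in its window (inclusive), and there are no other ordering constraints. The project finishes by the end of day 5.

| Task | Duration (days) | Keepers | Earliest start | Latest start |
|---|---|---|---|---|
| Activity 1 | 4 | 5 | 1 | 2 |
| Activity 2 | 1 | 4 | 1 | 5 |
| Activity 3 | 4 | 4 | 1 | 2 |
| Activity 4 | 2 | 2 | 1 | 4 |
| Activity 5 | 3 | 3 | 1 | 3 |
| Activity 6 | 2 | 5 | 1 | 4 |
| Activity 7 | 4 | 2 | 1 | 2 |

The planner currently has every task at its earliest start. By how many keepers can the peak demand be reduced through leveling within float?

9

Early-start peak: d1:25  d2:21  d3:14  d4:11  d5:0 ⇒ 25.
Leveled (Activity 1@1, Activity 2@1, Activity 3@1, Activity 4@2, Activity 5@1, Activity 6@4, Activity 7@2): d1:16  d2:16  d3:16  d4:16  d5:7 ⇒ 16.
Reduction 25 − 16 = 9.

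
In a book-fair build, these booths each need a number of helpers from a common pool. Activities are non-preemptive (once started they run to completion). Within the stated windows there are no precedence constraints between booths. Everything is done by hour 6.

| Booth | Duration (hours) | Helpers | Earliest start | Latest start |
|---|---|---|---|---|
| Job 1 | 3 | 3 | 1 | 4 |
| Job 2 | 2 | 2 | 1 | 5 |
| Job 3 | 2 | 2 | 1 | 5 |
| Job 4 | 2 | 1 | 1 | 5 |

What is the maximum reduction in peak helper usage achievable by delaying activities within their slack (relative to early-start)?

Early-start peak: h1:8  h2:8  h3:3  h4:0  h5:0  h6:0 ⇒ 8.
Leveled (Job 1@1, Job 2@4, Job 3@4, Job 4@1): h1:4  h2:4  h3:3  h4:4  h5:4  h6:0 ⇒ 4.
Reduction 8 − 4 = 4.

4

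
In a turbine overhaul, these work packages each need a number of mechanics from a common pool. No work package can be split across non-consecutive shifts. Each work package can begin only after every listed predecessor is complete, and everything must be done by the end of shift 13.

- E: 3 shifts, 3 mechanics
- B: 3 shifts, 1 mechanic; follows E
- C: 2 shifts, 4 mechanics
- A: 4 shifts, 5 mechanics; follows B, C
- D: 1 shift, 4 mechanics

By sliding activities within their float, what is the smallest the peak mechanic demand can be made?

Early-start (E@1, B@4, C@1, A@7, D@1) gives peak 11: s1:11  s2:7  s3:3  s4:1  s5:1  s6:1  s7:5  s8:5  s9:5  s10:5  s11:0  s12:0  s13:0.
Shift C→4, D→6.
Schedule E@1, B@4, C@4, A@7, D@6: s1:3  s2:3  s3:3  s4:5  s5:5  s6:5  s7:5  s8:5  s9:5  s10:5  s11:0  s12:0  s13:0 — peak 5.

5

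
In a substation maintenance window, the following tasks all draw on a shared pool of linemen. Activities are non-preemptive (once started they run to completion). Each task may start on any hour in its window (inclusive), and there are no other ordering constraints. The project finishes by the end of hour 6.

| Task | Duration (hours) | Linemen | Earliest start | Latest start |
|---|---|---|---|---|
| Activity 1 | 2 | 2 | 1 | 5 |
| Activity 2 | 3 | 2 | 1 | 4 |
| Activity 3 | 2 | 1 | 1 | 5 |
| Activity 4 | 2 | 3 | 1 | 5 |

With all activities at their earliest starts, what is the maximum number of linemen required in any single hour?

Early-start schedule: Activity 1@1, Activity 2@1, Activity 3@1, Activity 4@1.
Load per hour: hour 1: 8, hour 2: 8, hour 3: 2, hour 4: 0, hour 5: 0, hour 6: 0.
Peak is 8.

8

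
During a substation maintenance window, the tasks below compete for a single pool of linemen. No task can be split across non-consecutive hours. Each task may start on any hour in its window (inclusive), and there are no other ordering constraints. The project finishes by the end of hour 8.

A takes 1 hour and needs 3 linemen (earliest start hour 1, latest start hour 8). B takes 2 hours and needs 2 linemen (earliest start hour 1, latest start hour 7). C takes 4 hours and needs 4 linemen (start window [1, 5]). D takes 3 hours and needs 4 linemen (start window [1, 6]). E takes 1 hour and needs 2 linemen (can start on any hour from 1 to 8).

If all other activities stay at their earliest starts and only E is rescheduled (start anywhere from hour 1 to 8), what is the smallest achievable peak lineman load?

E@1: h1:15  h2:10  h3:8  h4:4  h5:0  h6:0  h7:0  h8:0 → peak 15
E@2: h1:13  h2:12  h3:8  h4:4  h5:0  h6:0  h7:0  h8:0 → peak 13
E@3: h1:13  h2:10  h3:10  h4:4  h5:0  h6:0  h7:0  h8:0 → peak 13
E@4: h1:13  h2:10  h3:8  h4:6  h5:0  h6:0  h7:0  h8:0 → peak 13
E@5: h1:13  h2:10  h3:8  h4:4  h5:2  h6:0  h7:0  h8:0 → peak 13
E@6: h1:13  h2:10  h3:8  h4:4  h5:0  h6:2  h7:0  h8:0 → peak 13
E@7: h1:13  h2:10  h3:8  h4:4  h5:0  h6:0  h7:2  h8:0 → peak 13
E@8: h1:13  h2:10  h3:8  h4:4  h5:0  h6:0  h7:0  h8:2 → peak 13
Best is E@2, peak 13.

13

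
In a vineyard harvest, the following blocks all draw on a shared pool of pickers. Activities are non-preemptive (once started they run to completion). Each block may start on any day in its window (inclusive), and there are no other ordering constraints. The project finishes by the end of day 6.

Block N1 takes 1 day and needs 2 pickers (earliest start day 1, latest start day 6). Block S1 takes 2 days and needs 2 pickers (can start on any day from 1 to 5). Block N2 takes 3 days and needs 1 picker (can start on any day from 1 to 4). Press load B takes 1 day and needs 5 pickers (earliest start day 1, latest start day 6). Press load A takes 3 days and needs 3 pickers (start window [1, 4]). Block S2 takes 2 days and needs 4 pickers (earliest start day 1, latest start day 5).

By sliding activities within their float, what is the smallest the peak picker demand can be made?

Early-start (Block N1@1, Block S1@1, Block N2@1, Press load B@1, Press load A@1, Block S2@1) gives peak 17: d1:17  d2:10  d3:4  d4:0  d5:0  d6:0.
Shift Block S1→2, Press load B→4, Block S2→5.
Schedule Block N1@1, Block S1@2, Block N2@1, Press load B@4, Press load A@1, Block S2@5: d1:6  d2:6  d3:6  d4:5  d5:4  d6:4 — peak 6.
Total picker-days = 31 over 6 days ⇒ peak ≥ ⌈31/6⌉ = 6, so 6 is optimal.

6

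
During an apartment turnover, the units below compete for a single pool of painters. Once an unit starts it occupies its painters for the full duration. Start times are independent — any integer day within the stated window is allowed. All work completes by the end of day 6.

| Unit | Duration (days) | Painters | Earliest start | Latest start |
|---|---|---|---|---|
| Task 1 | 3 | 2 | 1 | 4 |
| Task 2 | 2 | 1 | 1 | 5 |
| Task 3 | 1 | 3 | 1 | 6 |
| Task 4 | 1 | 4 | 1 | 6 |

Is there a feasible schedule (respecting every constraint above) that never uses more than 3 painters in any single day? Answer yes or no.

no

The minimum achievable peak is 4; 3 < 4, so no feasible schedule stays within the cap.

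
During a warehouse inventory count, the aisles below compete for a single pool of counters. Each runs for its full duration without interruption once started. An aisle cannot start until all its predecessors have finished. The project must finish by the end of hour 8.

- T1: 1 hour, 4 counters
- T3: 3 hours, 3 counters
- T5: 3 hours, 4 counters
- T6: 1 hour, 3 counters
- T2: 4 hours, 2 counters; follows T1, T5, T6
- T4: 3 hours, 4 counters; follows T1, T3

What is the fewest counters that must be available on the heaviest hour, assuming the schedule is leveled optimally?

Early-start (T1@1, T3@1, T5@1, T6@1, T2@4, T4@4) gives peak 14: h1:14  h2:7  h3:7  h4:6  h5:6  h6:6  h7:2  h8:0.
Shift T5→2, T6→4, T2→5, T4→5.
Schedule T1@1, T3@1, T5@2, T6@4, T2@5, T4@5: h1:7  h2:7  h3:7  h4:7  h5:6  h6:6  h7:6  h8:2 — peak 7.

7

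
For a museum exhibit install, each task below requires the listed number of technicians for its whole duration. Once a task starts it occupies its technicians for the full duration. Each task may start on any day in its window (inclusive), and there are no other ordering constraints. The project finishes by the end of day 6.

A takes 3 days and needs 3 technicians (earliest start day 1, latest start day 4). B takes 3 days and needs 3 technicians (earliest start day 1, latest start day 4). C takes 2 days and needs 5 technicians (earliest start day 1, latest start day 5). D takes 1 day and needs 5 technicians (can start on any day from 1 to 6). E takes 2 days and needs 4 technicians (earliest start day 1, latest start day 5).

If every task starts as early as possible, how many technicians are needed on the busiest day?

20

Early-start schedule: A@1, B@1, C@1, D@1, E@1.
Load per day: day 1: 20, day 2: 15, day 3: 6, day 4: 0, day 5: 0, day 6: 0.
Peak is 20.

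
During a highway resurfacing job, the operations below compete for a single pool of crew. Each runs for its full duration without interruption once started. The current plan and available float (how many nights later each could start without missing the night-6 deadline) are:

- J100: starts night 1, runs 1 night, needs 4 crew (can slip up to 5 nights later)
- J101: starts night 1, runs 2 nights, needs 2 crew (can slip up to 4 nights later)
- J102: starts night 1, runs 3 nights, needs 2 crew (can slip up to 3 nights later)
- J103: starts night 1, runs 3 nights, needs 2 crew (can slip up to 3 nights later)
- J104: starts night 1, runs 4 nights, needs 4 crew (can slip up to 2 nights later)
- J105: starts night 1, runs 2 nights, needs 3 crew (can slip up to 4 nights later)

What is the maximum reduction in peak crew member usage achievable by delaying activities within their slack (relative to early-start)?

9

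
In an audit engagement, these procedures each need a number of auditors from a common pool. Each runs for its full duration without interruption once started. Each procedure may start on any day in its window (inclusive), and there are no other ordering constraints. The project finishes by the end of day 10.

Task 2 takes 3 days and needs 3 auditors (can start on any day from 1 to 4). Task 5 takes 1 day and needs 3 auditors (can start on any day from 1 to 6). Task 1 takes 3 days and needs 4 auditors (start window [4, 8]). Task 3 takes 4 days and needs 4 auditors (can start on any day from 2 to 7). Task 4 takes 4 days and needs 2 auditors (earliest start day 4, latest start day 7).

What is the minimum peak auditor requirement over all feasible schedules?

Early-start (Task 2@1, Task 5@1, Task 1@4, Task 3@2, Task 4@4) gives peak 10: d1:6  d2:7  d3:7  d4:10  d5:10  d6:6  d7:2  d8:0  d9:0  d10:0.
Shift Task 3→7.
Schedule Task 2@1, Task 5@1, Task 1@4, Task 3@7, Task 4@4: d1:6  d2:3  d3:3  d4:6  d5:6  d6:6  d7:6  d8:4  d9:4  d10:4 — peak 6.

6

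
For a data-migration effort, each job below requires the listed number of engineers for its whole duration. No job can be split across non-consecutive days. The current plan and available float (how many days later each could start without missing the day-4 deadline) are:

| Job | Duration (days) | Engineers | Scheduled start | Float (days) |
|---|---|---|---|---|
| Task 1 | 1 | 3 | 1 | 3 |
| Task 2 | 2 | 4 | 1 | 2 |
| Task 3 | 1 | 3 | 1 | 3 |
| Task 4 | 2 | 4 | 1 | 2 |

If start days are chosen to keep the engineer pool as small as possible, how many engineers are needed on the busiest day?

Early-start (Task 1@1, Task 2@1, Task 3@1, Task 4@1) gives peak 14: d1:14  d2:8  d3:0  d4:0.
Shift Task 3→2, Task 4→3.
Schedule Task 1@1, Task 2@1, Task 3@2, Task 4@3: d1:7  d2:7  d3:4  d4:4 — peak 7.

7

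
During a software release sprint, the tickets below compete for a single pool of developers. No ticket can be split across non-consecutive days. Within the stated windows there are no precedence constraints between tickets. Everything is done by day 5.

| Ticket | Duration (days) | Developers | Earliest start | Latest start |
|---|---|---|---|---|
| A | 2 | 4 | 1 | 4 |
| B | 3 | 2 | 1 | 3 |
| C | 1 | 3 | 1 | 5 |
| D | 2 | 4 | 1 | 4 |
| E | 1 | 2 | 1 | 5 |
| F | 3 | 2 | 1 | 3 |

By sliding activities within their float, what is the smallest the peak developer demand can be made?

8

Early-start (A@1, B@1, C@1, D@1, E@1, F@1) gives peak 17: d1:17  d2:12  d3:4  d4:0  d5:0.
Shift C→3, D→4, F→2.
Schedule A@1, B@1, C@3, D@4, E@1, F@2: d1:8  d2:8  d3:7  d4:6  d5:4 — peak 8.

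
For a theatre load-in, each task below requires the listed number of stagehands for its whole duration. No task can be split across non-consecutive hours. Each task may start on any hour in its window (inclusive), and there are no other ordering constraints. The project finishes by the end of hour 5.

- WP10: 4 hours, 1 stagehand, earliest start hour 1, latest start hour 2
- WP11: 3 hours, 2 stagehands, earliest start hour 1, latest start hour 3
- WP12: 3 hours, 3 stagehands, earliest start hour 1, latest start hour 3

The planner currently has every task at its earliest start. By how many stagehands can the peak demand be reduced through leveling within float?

0

Early-start peak: h1:6  h2:6  h3:6  h4:1  h5:0 ⇒ 6.
Leveled (WP10@1, WP11@1, WP12@1): h1:6  h2:6  h3:6  h4:1  h5:0 ⇒ 6.
Reduction 6 − 6 = 0.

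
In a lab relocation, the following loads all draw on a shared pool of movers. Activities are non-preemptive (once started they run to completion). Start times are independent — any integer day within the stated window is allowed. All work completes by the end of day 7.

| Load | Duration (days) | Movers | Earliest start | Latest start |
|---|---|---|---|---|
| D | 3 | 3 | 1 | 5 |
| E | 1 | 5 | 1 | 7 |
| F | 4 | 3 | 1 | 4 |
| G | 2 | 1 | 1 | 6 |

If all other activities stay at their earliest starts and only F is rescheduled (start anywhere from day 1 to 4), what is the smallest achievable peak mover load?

F@1: d1:12  d2:7  d3:6  d4:3  d5:0  d6:0  d7:0 → peak 12
F@2: d1:9  d2:7  d3:6  d4:3  d5:3  d6:0  d7:0 → peak 9
F@3: d1:9  d2:4  d3:6  d4:3  d5:3  d6:3  d7:0 → peak 9
F@4: d1:9  d2:4  d3:3  d4:3  d5:3  d6:3  d7:3 → peak 9
Best is F@2, peak 9.

9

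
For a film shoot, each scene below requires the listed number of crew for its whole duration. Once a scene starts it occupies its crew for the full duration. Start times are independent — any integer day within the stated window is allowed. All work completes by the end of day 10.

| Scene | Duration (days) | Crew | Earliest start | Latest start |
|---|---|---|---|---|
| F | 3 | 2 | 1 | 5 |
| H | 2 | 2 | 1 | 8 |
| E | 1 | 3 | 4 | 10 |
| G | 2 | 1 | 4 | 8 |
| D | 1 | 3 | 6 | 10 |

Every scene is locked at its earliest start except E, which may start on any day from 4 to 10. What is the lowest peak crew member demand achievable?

4

E@4: d1:4  d2:4  d3:2  d4:4  d5:1  d6:3  d7:0  d8:0  d9:0  d10:0 → peak 4
E@5: d1:4  d2:4  d3:2  d4:1  d5:4  d6:3  d7:0  d8:0  d9:0  d10:0 → peak 4
E@6: d1:4  d2:4  d3:2  d4:1  d5:1  d6:6  d7:0  d8:0  d9:0  d10:0 → peak 6
E@7: d1:4  d2:4  d3:2  d4:1  d5:1  d6:3  d7:3  d8:0  d9:0  d10:0 → peak 4
E@8: d1:4  d2:4  d3:2  d4:1  d5:1  d6:3  d7:0  d8:3  d9:0  d10:0 → peak 4
E@9: d1:4  d2:4  d3:2  d4:1  d5:1  d6:3  d7:0  d8:0  d9:3  d10:0 → peak 4
E@10: d1:4  d2:4  d3:2  d4:1  d5:1  d6:3  d7:0  d8:0  d9:0  d10:3 → peak 4
Best is E@4, peak 4.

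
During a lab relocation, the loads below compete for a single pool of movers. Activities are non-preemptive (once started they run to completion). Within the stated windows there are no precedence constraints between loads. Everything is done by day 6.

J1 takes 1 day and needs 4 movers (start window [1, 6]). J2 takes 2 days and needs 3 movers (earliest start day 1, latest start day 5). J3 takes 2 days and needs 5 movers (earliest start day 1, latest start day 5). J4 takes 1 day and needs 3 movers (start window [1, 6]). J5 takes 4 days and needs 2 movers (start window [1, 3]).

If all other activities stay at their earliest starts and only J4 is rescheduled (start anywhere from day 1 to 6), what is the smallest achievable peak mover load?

J4@1: d1:17  d2:10  d3:2  d4:2  d5:0  d6:0 → peak 17
J4@2: d1:14  d2:13  d3:2  d4:2  d5:0  d6:0 → peak 14
J4@3: d1:14  d2:10  d3:5  d4:2  d5:0  d6:0 → peak 14
J4@4: d1:14  d2:10  d3:2  d4:5  d5:0  d6:0 → peak 14
J4@5: d1:14  d2:10  d3:2  d4:2  d5:3  d6:0 → peak 14
J4@6: d1:14  d2:10  d3:2  d4:2  d5:0  d6:3 → peak 14
Best is J4@2, peak 14.

14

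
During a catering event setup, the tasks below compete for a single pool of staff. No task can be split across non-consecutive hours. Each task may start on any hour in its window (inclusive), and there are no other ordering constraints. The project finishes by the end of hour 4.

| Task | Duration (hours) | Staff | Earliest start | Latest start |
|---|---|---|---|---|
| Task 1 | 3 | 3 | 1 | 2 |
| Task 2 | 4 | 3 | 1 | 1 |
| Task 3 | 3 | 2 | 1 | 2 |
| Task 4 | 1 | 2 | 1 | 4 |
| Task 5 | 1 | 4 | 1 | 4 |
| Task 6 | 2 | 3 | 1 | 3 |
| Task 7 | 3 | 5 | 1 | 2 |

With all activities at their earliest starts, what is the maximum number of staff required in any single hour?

22

Early-start schedule: Task 1@1, Task 2@1, Task 3@1, Task 4@1, Task 5@1, Task 6@1, Task 7@1.
Load per hour: hour 1: 22, hour 2: 16, hour 3: 13, hour 4: 3.
Peak is 22.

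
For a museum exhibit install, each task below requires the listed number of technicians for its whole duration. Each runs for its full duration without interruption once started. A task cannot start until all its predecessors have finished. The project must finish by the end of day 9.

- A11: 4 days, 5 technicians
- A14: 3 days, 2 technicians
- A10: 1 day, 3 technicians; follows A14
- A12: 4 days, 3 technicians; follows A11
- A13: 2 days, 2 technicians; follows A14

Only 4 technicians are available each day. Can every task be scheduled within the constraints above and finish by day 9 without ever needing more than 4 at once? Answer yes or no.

no

Total technician-days = 45; over 9 days the average is 45/9 > 4, so some day must exceed 4.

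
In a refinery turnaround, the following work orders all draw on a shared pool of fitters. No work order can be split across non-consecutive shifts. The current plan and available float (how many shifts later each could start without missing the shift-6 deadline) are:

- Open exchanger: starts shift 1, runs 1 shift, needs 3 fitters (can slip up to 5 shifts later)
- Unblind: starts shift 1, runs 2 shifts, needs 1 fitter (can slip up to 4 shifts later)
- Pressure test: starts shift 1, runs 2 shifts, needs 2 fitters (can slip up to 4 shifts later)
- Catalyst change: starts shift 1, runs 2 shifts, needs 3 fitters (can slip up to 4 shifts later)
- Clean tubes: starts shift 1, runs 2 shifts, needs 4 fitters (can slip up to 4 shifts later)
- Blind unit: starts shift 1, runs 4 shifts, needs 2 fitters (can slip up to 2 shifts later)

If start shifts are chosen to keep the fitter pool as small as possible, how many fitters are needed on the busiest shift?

Early-start (Open exchanger@1, Unblind@1, Pressure test@1, Catalyst change@1, Clean tubes@1, Blind unit@1) gives peak 15: s1:15  s2:12  s3:2  s4:2  s5:0  s6:0.
Shift Catalyst change→2, Clean tubes→4, Blind unit→3.
Schedule Open exchanger@1, Unblind@1, Pressure test@1, Catalyst change@2, Clean tubes@4, Blind unit@3: s1:6  s2:6  s3:5  s4:6  s5:6  s6:2 — peak 6.
Total fitter-shifts = 31 over 6 shifts ⇒ peak ≥ ⌈31/6⌉ = 6, so 6 is optimal.

6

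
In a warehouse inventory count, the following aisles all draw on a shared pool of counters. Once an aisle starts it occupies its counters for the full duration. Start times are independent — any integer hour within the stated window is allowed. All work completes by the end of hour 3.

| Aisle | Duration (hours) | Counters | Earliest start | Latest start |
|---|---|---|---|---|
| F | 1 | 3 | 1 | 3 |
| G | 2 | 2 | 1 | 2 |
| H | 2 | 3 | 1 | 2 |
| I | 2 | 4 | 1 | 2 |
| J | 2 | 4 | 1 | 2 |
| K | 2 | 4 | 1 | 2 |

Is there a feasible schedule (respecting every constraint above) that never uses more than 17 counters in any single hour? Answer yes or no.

yes

Schedule F@1, G@1, H@1, I@1, J@1, K@2: h1:16  h2:17  h3:4 — peak 17 ≤ 17.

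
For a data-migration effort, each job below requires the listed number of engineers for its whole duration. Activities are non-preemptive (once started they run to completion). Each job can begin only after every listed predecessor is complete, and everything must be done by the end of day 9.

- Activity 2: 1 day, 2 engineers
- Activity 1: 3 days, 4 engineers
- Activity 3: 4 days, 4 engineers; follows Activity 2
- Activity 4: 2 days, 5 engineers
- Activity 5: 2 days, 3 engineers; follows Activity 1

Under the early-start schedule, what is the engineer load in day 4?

7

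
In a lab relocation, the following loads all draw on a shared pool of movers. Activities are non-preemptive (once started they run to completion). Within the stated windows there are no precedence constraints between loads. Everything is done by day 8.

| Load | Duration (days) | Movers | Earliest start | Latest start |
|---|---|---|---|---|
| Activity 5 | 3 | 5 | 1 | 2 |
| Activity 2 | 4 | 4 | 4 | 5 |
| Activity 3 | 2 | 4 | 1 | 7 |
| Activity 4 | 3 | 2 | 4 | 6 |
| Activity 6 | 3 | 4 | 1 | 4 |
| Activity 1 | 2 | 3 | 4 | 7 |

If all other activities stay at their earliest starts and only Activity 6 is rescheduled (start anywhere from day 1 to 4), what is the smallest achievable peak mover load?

13

Activity 6@1: d1:13  d2:13  d3:9  d4:9  d5:9  d6:6  d7:4  d8:0 → peak 13
Activity 6@2: d1:9  d2:13  d3:9  d4:13  d5:9  d6:6  d7:4  d8:0 → peak 13
Activity 6@3: d1:9  d2:9  d3:9  d4:13  d5:13  d6:6  d7:4  d8:0 → peak 13
Activity 6@4: d1:9  d2:9  d3:5  d4:13  d5:13  d6:10  d7:4  d8:0 → peak 13
Best is Activity 6@1, peak 13.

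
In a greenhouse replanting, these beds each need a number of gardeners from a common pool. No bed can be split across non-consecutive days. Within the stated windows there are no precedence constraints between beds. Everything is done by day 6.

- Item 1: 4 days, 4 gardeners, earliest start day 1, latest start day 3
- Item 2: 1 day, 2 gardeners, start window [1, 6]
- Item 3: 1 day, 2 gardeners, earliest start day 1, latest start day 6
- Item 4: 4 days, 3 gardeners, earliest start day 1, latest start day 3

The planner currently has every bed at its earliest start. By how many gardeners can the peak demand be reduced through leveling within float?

4

Early-start peak: d1:11  d2:7  d3:7  d4:7  d5:0  d6:0 ⇒ 11.
Leveled (Item 1@1, Item 2@1, Item 3@2, Item 4@3): d1:6  d2:6  d3:7  d4:7  d5:3  d6:3 ⇒ 7.
Reduction 11 − 7 = 4.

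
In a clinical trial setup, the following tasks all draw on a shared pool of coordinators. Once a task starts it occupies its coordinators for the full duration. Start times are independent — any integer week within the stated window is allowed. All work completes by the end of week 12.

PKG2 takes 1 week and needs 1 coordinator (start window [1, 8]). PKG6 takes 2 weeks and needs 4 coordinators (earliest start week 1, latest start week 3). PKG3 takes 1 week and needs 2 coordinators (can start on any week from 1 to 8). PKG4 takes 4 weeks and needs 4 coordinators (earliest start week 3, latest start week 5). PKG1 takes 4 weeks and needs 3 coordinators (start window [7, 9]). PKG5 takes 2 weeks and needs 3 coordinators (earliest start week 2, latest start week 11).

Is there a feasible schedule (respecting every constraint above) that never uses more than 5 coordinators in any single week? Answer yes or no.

yes

Schedule PKG2@1, PKG6@1, PKG3@3, PKG4@5, PKG1@9, PKG5@3: w1:5  w2:4  w3:5  w4:3  w5:4  w6:4  w7:4  w8:4  w9:3  w10:3  w11:3  w12:3 — peak 5 ≤ 5.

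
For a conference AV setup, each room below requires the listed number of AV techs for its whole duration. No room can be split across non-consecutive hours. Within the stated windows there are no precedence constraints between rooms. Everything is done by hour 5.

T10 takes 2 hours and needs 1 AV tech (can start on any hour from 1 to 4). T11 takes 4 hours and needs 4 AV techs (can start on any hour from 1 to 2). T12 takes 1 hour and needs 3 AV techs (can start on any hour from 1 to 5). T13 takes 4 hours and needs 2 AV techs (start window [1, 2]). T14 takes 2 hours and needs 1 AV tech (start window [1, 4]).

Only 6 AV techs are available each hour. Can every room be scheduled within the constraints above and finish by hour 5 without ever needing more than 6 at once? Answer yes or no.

Total AV tech-hours = 31; over 5 hours the average is 31/5 > 6, so some hour must exceed 6.

no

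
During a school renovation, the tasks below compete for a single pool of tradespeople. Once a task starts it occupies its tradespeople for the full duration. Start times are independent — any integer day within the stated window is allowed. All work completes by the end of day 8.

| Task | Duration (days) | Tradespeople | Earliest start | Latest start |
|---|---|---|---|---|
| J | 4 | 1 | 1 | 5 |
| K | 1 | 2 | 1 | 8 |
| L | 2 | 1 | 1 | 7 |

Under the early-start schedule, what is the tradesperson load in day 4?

1

At early start, day 4 has: J.
Demand: 1 = 1.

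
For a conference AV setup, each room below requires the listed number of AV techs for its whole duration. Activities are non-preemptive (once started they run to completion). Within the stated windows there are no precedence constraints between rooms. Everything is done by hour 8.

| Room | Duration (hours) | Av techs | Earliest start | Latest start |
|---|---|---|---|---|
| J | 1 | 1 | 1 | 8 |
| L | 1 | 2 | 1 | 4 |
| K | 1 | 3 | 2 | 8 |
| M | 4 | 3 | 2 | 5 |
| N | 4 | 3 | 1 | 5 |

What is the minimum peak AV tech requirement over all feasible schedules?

6

Early-start (J@1, L@1, K@2, M@2, N@1) gives peak 9: h1:6  h2:9  h3:6  h4:6  h5:3  h6:0  h7:0  h8:0.
Shift N→3.
Schedule J@1, L@1, K@2, M@2, N@3: h1:3  h2:6  h3:6  h4:6  h5:6  h6:3  h7:0  h8:0 — peak 6.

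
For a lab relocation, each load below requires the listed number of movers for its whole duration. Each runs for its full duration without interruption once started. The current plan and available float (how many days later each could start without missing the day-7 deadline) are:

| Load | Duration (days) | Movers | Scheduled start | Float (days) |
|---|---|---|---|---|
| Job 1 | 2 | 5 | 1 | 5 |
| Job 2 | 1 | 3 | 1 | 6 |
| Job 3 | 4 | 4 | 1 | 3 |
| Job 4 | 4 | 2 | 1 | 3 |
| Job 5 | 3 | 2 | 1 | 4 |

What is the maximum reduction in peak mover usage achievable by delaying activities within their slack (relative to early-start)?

9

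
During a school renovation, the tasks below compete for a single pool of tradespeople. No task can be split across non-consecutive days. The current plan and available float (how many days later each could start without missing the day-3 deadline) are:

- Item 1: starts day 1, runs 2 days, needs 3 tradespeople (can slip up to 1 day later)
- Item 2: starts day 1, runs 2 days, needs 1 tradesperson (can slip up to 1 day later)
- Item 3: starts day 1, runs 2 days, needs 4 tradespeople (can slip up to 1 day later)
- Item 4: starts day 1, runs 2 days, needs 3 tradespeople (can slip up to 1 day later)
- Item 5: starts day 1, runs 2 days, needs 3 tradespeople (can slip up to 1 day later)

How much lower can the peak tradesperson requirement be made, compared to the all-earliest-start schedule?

Early-start peak: d1:14  d2:14  d3:0 ⇒ 14.
Leveled (Item 1@1, Item 2@1, Item 3@1, Item 4@1, Item 5@1): d1:14  d2:14  d3:0 ⇒ 14.
Reduction 14 − 14 = 0.

0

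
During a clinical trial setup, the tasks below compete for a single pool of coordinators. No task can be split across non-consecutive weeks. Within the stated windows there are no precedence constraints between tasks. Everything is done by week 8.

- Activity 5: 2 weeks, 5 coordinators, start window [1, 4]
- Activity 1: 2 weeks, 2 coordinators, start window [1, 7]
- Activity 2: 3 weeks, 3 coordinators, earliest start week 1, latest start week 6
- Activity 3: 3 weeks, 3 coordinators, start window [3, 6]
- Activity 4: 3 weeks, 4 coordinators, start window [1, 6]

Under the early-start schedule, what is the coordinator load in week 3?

At early start, week 3 has: Activity 2, Activity 3, Activity 4.
Demand: 3 + 3 + 4 = 10.

10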